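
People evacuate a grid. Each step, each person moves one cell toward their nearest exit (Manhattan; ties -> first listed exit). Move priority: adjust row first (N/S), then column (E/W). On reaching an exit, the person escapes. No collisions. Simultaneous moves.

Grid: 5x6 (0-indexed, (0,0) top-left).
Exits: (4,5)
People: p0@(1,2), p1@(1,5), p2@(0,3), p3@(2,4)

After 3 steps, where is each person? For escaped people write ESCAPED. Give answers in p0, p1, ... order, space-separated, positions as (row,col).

Step 1: p0:(1,2)->(2,2) | p1:(1,5)->(2,5) | p2:(0,3)->(1,3) | p3:(2,4)->(3,4)
Step 2: p0:(2,2)->(3,2) | p1:(2,5)->(3,5) | p2:(1,3)->(2,3) | p3:(3,4)->(4,4)
Step 3: p0:(3,2)->(4,2) | p1:(3,5)->(4,5)->EXIT | p2:(2,3)->(3,3) | p3:(4,4)->(4,5)->EXIT

(4,2) ESCAPED (3,3) ESCAPED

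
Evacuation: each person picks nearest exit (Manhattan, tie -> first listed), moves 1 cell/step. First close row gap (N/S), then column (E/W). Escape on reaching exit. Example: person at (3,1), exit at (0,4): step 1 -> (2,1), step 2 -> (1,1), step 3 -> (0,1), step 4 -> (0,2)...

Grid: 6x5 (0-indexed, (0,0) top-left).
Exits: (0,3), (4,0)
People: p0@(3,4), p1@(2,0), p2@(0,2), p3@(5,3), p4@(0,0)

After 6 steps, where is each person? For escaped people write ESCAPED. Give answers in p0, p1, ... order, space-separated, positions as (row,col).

Step 1: p0:(3,4)->(2,4) | p1:(2,0)->(3,0) | p2:(0,2)->(0,3)->EXIT | p3:(5,3)->(4,3) | p4:(0,0)->(0,1)
Step 2: p0:(2,4)->(1,4) | p1:(3,0)->(4,0)->EXIT | p2:escaped | p3:(4,3)->(4,2) | p4:(0,1)->(0,2)
Step 3: p0:(1,4)->(0,4) | p1:escaped | p2:escaped | p3:(4,2)->(4,1) | p4:(0,2)->(0,3)->EXIT
Step 4: p0:(0,4)->(0,3)->EXIT | p1:escaped | p2:escaped | p3:(4,1)->(4,0)->EXIT | p4:escaped

ESCAPED ESCAPED ESCAPED ESCAPED ESCAPED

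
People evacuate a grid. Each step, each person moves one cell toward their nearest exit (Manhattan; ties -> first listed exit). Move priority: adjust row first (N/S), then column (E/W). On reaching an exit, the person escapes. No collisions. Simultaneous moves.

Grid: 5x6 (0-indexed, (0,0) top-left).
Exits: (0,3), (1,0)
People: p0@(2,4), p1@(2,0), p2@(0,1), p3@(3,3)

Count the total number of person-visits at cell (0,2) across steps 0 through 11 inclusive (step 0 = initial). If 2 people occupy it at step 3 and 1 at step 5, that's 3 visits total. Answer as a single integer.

Answer: 1

Derivation:
Step 0: p0@(2,4) p1@(2,0) p2@(0,1) p3@(3,3) -> at (0,2): 0 [-], cum=0
Step 1: p0@(1,4) p1@ESC p2@(0,2) p3@(2,3) -> at (0,2): 1 [p2], cum=1
Step 2: p0@(0,4) p1@ESC p2@ESC p3@(1,3) -> at (0,2): 0 [-], cum=1
Step 3: p0@ESC p1@ESC p2@ESC p3@ESC -> at (0,2): 0 [-], cum=1
Total visits = 1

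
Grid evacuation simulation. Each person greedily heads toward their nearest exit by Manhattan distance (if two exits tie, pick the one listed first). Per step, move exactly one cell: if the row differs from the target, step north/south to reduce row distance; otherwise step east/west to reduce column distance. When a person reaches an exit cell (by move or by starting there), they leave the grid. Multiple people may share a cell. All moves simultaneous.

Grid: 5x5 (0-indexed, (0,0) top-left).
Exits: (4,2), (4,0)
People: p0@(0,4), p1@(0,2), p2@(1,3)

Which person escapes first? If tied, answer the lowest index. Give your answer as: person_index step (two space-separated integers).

Step 1: p0:(0,4)->(1,4) | p1:(0,2)->(1,2) | p2:(1,3)->(2,3)
Step 2: p0:(1,4)->(2,4) | p1:(1,2)->(2,2) | p2:(2,3)->(3,3)
Step 3: p0:(2,4)->(3,4) | p1:(2,2)->(3,2) | p2:(3,3)->(4,3)
Step 4: p0:(3,4)->(4,4) | p1:(3,2)->(4,2)->EXIT | p2:(4,3)->(4,2)->EXIT
Step 5: p0:(4,4)->(4,3) | p1:escaped | p2:escaped
Step 6: p0:(4,3)->(4,2)->EXIT | p1:escaped | p2:escaped
Exit steps: [6, 4, 4]
First to escape: p1 at step 4

Answer: 1 4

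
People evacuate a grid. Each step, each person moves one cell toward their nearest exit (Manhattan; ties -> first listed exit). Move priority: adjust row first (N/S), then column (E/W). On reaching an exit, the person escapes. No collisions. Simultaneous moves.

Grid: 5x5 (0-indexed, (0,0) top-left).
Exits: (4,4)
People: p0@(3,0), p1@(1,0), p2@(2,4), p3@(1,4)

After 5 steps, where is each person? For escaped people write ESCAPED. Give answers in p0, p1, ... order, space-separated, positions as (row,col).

Step 1: p0:(3,0)->(4,0) | p1:(1,0)->(2,0) | p2:(2,4)->(3,4) | p3:(1,4)->(2,4)
Step 2: p0:(4,0)->(4,1) | p1:(2,0)->(3,0) | p2:(3,4)->(4,4)->EXIT | p3:(2,4)->(3,4)
Step 3: p0:(4,1)->(4,2) | p1:(3,0)->(4,0) | p2:escaped | p3:(3,4)->(4,4)->EXIT
Step 4: p0:(4,2)->(4,3) | p1:(4,0)->(4,1) | p2:escaped | p3:escaped
Step 5: p0:(4,3)->(4,4)->EXIT | p1:(4,1)->(4,2) | p2:escaped | p3:escaped

ESCAPED (4,2) ESCAPED ESCAPED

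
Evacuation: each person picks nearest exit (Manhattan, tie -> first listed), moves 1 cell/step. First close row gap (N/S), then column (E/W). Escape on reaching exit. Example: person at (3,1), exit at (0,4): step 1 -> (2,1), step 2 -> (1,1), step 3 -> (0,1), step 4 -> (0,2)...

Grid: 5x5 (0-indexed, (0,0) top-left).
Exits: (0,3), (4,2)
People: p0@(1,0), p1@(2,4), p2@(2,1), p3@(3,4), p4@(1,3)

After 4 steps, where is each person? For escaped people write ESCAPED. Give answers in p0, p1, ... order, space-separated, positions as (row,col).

Step 1: p0:(1,0)->(0,0) | p1:(2,4)->(1,4) | p2:(2,1)->(3,1) | p3:(3,4)->(4,4) | p4:(1,3)->(0,3)->EXIT
Step 2: p0:(0,0)->(0,1) | p1:(1,4)->(0,4) | p2:(3,1)->(4,1) | p3:(4,4)->(4,3) | p4:escaped
Step 3: p0:(0,1)->(0,2) | p1:(0,4)->(0,3)->EXIT | p2:(4,1)->(4,2)->EXIT | p3:(4,3)->(4,2)->EXIT | p4:escaped
Step 4: p0:(0,2)->(0,3)->EXIT | p1:escaped | p2:escaped | p3:escaped | p4:escaped

ESCAPED ESCAPED ESCAPED ESCAPED ESCAPED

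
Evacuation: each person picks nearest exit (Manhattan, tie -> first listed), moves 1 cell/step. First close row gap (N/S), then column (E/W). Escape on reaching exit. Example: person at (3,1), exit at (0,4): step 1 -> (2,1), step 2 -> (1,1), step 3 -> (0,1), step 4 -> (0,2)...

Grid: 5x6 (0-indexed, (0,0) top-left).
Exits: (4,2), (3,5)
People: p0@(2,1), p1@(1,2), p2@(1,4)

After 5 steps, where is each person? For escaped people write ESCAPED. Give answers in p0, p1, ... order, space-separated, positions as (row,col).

Step 1: p0:(2,1)->(3,1) | p1:(1,2)->(2,2) | p2:(1,4)->(2,4)
Step 2: p0:(3,1)->(4,1) | p1:(2,2)->(3,2) | p2:(2,4)->(3,4)
Step 3: p0:(4,1)->(4,2)->EXIT | p1:(3,2)->(4,2)->EXIT | p2:(3,4)->(3,5)->EXIT

ESCAPED ESCAPED ESCAPED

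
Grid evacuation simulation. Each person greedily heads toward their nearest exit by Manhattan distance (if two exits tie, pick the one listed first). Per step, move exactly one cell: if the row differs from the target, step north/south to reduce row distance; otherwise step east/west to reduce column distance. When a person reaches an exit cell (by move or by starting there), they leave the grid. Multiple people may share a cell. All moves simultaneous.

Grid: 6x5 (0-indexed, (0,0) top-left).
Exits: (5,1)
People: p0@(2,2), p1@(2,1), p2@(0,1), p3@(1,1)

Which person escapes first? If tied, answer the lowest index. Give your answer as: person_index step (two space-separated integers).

Step 1: p0:(2,2)->(3,2) | p1:(2,1)->(3,1) | p2:(0,1)->(1,1) | p3:(1,1)->(2,1)
Step 2: p0:(3,2)->(4,2) | p1:(3,1)->(4,1) | p2:(1,1)->(2,1) | p3:(2,1)->(3,1)
Step 3: p0:(4,2)->(5,2) | p1:(4,1)->(5,1)->EXIT | p2:(2,1)->(3,1) | p3:(3,1)->(4,1)
Step 4: p0:(5,2)->(5,1)->EXIT | p1:escaped | p2:(3,1)->(4,1) | p3:(4,1)->(5,1)->EXIT
Step 5: p0:escaped | p1:escaped | p2:(4,1)->(5,1)->EXIT | p3:escaped
Exit steps: [4, 3, 5, 4]
First to escape: p1 at step 3

Answer: 1 3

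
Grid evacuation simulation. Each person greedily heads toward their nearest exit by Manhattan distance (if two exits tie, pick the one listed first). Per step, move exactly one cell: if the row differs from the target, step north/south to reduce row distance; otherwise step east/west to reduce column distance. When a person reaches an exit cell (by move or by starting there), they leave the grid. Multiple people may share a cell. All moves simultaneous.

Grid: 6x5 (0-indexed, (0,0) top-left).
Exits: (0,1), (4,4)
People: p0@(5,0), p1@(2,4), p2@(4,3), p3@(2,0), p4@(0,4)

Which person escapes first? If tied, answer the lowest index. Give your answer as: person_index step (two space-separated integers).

Step 1: p0:(5,0)->(4,0) | p1:(2,4)->(3,4) | p2:(4,3)->(4,4)->EXIT | p3:(2,0)->(1,0) | p4:(0,4)->(0,3)
Step 2: p0:(4,0)->(4,1) | p1:(3,4)->(4,4)->EXIT | p2:escaped | p3:(1,0)->(0,0) | p4:(0,3)->(0,2)
Step 3: p0:(4,1)->(4,2) | p1:escaped | p2:escaped | p3:(0,0)->(0,1)->EXIT | p4:(0,2)->(0,1)->EXIT
Step 4: p0:(4,2)->(4,3) | p1:escaped | p2:escaped | p3:escaped | p4:escaped
Step 5: p0:(4,3)->(4,4)->EXIT | p1:escaped | p2:escaped | p3:escaped | p4:escaped
Exit steps: [5, 2, 1, 3, 3]
First to escape: p2 at step 1

Answer: 2 1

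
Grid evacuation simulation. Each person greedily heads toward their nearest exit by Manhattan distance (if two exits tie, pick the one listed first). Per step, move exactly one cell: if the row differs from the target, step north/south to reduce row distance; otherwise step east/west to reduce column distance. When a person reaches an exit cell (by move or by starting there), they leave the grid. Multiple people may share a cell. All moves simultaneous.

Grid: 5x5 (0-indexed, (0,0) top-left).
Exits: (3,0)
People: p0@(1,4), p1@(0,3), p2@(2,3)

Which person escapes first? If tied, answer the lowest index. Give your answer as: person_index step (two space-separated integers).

Answer: 2 4

Derivation:
Step 1: p0:(1,4)->(2,4) | p1:(0,3)->(1,3) | p2:(2,3)->(3,3)
Step 2: p0:(2,4)->(3,4) | p1:(1,3)->(2,3) | p2:(3,3)->(3,2)
Step 3: p0:(3,4)->(3,3) | p1:(2,3)->(3,3) | p2:(3,2)->(3,1)
Step 4: p0:(3,3)->(3,2) | p1:(3,3)->(3,2) | p2:(3,1)->(3,0)->EXIT
Step 5: p0:(3,2)->(3,1) | p1:(3,2)->(3,1) | p2:escaped
Step 6: p0:(3,1)->(3,0)->EXIT | p1:(3,1)->(3,0)->EXIT | p2:escaped
Exit steps: [6, 6, 4]
First to escape: p2 at step 4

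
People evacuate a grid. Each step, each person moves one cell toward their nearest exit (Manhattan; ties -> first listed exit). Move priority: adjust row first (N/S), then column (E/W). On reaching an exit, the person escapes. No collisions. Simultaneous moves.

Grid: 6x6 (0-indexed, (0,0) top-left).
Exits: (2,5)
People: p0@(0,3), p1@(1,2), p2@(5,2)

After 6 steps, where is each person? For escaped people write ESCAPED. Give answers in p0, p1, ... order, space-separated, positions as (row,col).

Step 1: p0:(0,3)->(1,3) | p1:(1,2)->(2,2) | p2:(5,2)->(4,2)
Step 2: p0:(1,3)->(2,3) | p1:(2,2)->(2,3) | p2:(4,2)->(3,2)
Step 3: p0:(2,3)->(2,4) | p1:(2,3)->(2,4) | p2:(3,2)->(2,2)
Step 4: p0:(2,4)->(2,5)->EXIT | p1:(2,4)->(2,5)->EXIT | p2:(2,2)->(2,3)
Step 5: p0:escaped | p1:escaped | p2:(2,3)->(2,4)
Step 6: p0:escaped | p1:escaped | p2:(2,4)->(2,5)->EXIT

ESCAPED ESCAPED ESCAPED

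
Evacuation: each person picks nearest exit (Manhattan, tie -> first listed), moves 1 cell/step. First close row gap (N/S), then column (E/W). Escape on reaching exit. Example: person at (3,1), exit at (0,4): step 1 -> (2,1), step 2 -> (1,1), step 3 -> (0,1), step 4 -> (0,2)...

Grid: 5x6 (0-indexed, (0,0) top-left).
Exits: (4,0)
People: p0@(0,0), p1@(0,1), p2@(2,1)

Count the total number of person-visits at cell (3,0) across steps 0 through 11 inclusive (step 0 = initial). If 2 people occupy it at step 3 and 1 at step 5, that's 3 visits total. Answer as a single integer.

Answer: 1

Derivation:
Step 0: p0@(0,0) p1@(0,1) p2@(2,1) -> at (3,0): 0 [-], cum=0
Step 1: p0@(1,0) p1@(1,1) p2@(3,1) -> at (3,0): 0 [-], cum=0
Step 2: p0@(2,0) p1@(2,1) p2@(4,1) -> at (3,0): 0 [-], cum=0
Step 3: p0@(3,0) p1@(3,1) p2@ESC -> at (3,0): 1 [p0], cum=1
Step 4: p0@ESC p1@(4,1) p2@ESC -> at (3,0): 0 [-], cum=1
Step 5: p0@ESC p1@ESC p2@ESC -> at (3,0): 0 [-], cum=1
Total visits = 1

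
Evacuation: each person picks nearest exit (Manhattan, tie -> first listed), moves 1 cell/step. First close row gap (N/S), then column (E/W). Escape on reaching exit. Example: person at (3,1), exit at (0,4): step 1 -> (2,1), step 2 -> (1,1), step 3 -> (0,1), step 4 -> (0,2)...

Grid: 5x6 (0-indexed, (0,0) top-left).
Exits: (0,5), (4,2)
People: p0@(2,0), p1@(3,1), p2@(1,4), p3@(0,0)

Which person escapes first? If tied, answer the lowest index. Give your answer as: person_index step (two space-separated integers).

Answer: 1 2

Derivation:
Step 1: p0:(2,0)->(3,0) | p1:(3,1)->(4,1) | p2:(1,4)->(0,4) | p3:(0,0)->(0,1)
Step 2: p0:(3,0)->(4,0) | p1:(4,1)->(4,2)->EXIT | p2:(0,4)->(0,5)->EXIT | p3:(0,1)->(0,2)
Step 3: p0:(4,0)->(4,1) | p1:escaped | p2:escaped | p3:(0,2)->(0,3)
Step 4: p0:(4,1)->(4,2)->EXIT | p1:escaped | p2:escaped | p3:(0,3)->(0,4)
Step 5: p0:escaped | p1:escaped | p2:escaped | p3:(0,4)->(0,5)->EXIT
Exit steps: [4, 2, 2, 5]
First to escape: p1 at step 2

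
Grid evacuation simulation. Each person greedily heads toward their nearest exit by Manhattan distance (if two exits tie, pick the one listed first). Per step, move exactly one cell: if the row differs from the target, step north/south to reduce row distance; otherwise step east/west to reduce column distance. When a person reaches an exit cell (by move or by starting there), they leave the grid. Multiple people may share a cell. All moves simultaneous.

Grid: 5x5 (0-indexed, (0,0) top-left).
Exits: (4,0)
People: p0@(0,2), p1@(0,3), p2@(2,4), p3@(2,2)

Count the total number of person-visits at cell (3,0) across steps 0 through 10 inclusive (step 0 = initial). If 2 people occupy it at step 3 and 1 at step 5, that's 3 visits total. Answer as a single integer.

Step 0: p0@(0,2) p1@(0,3) p2@(2,4) p3@(2,2) -> at (3,0): 0 [-], cum=0
Step 1: p0@(1,2) p1@(1,3) p2@(3,4) p3@(3,2) -> at (3,0): 0 [-], cum=0
Step 2: p0@(2,2) p1@(2,3) p2@(4,4) p3@(4,2) -> at (3,0): 0 [-], cum=0
Step 3: p0@(3,2) p1@(3,3) p2@(4,3) p3@(4,1) -> at (3,0): 0 [-], cum=0
Step 4: p0@(4,2) p1@(4,3) p2@(4,2) p3@ESC -> at (3,0): 0 [-], cum=0
Step 5: p0@(4,1) p1@(4,2) p2@(4,1) p3@ESC -> at (3,0): 0 [-], cum=0
Step 6: p0@ESC p1@(4,1) p2@ESC p3@ESC -> at (3,0): 0 [-], cum=0
Step 7: p0@ESC p1@ESC p2@ESC p3@ESC -> at (3,0): 0 [-], cum=0
Total visits = 0

Answer: 0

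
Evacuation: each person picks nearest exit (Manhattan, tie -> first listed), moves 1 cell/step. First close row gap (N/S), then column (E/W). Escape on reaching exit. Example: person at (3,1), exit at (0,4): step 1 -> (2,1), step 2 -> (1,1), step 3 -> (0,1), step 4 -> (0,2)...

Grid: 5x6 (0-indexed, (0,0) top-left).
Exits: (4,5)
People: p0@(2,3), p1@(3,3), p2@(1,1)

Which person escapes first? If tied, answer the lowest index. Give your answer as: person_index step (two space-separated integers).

Step 1: p0:(2,3)->(3,3) | p1:(3,3)->(4,3) | p2:(1,1)->(2,1)
Step 2: p0:(3,3)->(4,3) | p1:(4,3)->(4,4) | p2:(2,1)->(3,1)
Step 3: p0:(4,3)->(4,4) | p1:(4,4)->(4,5)->EXIT | p2:(3,1)->(4,1)
Step 4: p0:(4,4)->(4,5)->EXIT | p1:escaped | p2:(4,1)->(4,2)
Step 5: p0:escaped | p1:escaped | p2:(4,2)->(4,3)
Step 6: p0:escaped | p1:escaped | p2:(4,3)->(4,4)
Step 7: p0:escaped | p1:escaped | p2:(4,4)->(4,5)->EXIT
Exit steps: [4, 3, 7]
First to escape: p1 at step 3

Answer: 1 3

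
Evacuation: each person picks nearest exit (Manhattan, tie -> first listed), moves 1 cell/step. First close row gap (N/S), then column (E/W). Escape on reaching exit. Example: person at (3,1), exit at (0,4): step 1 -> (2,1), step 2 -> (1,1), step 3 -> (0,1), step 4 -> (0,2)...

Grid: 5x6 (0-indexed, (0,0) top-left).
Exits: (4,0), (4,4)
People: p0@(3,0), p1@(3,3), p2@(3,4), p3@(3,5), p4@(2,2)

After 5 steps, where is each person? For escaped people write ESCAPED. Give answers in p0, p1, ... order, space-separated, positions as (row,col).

Step 1: p0:(3,0)->(4,0)->EXIT | p1:(3,3)->(4,3) | p2:(3,4)->(4,4)->EXIT | p3:(3,5)->(4,5) | p4:(2,2)->(3,2)
Step 2: p0:escaped | p1:(4,3)->(4,4)->EXIT | p2:escaped | p3:(4,5)->(4,4)->EXIT | p4:(3,2)->(4,2)
Step 3: p0:escaped | p1:escaped | p2:escaped | p3:escaped | p4:(4,2)->(4,1)
Step 4: p0:escaped | p1:escaped | p2:escaped | p3:escaped | p4:(4,1)->(4,0)->EXIT

ESCAPED ESCAPED ESCAPED ESCAPED ESCAPED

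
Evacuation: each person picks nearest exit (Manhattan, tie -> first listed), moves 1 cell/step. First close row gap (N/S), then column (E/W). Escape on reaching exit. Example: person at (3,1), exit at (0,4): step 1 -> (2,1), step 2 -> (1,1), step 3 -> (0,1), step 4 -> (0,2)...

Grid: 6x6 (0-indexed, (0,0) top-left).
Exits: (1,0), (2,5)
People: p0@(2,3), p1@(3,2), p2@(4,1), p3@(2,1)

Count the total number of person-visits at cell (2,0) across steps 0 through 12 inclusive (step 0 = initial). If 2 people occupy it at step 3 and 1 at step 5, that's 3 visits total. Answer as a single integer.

Step 0: p0@(2,3) p1@(3,2) p2@(4,1) p3@(2,1) -> at (2,0): 0 [-], cum=0
Step 1: p0@(2,4) p1@(2,2) p2@(3,1) p3@(1,1) -> at (2,0): 0 [-], cum=0
Step 2: p0@ESC p1@(1,2) p2@(2,1) p3@ESC -> at (2,0): 0 [-], cum=0
Step 3: p0@ESC p1@(1,1) p2@(1,1) p3@ESC -> at (2,0): 0 [-], cum=0
Step 4: p0@ESC p1@ESC p2@ESC p3@ESC -> at (2,0): 0 [-], cum=0
Total visits = 0

Answer: 0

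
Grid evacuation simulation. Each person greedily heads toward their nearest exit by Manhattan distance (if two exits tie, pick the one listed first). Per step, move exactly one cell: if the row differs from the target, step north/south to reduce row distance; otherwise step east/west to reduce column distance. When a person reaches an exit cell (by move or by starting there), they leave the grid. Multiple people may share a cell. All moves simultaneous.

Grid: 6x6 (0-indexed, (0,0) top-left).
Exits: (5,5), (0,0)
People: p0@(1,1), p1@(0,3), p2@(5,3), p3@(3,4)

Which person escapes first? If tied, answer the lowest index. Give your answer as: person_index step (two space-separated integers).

Step 1: p0:(1,1)->(0,1) | p1:(0,3)->(0,2) | p2:(5,3)->(5,4) | p3:(3,4)->(4,4)
Step 2: p0:(0,1)->(0,0)->EXIT | p1:(0,2)->(0,1) | p2:(5,4)->(5,5)->EXIT | p3:(4,4)->(5,4)
Step 3: p0:escaped | p1:(0,1)->(0,0)->EXIT | p2:escaped | p3:(5,4)->(5,5)->EXIT
Exit steps: [2, 3, 2, 3]
First to escape: p0 at step 2

Answer: 0 2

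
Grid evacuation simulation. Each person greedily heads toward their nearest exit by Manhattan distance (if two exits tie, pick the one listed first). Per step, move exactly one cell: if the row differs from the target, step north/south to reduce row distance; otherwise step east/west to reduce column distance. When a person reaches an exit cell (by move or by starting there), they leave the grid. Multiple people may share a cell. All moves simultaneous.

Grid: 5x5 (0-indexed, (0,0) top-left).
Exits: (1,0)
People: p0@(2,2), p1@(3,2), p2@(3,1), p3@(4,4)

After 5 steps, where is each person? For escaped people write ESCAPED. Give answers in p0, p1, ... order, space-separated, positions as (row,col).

Step 1: p0:(2,2)->(1,2) | p1:(3,2)->(2,2) | p2:(3,1)->(2,1) | p3:(4,4)->(3,4)
Step 2: p0:(1,2)->(1,1) | p1:(2,2)->(1,2) | p2:(2,1)->(1,1) | p3:(3,4)->(2,4)
Step 3: p0:(1,1)->(1,0)->EXIT | p1:(1,2)->(1,1) | p2:(1,1)->(1,0)->EXIT | p3:(2,4)->(1,4)
Step 4: p0:escaped | p1:(1,1)->(1,0)->EXIT | p2:escaped | p3:(1,4)->(1,3)
Step 5: p0:escaped | p1:escaped | p2:escaped | p3:(1,3)->(1,2)

ESCAPED ESCAPED ESCAPED (1,2)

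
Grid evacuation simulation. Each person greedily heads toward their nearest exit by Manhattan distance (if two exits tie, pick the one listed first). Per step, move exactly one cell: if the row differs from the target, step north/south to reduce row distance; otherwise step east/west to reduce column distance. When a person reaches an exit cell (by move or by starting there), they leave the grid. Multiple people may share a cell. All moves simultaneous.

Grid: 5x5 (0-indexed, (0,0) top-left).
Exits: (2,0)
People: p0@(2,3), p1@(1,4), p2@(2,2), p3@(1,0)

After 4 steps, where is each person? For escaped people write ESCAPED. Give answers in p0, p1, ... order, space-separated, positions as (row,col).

Step 1: p0:(2,3)->(2,2) | p1:(1,4)->(2,4) | p2:(2,2)->(2,1) | p3:(1,0)->(2,0)->EXIT
Step 2: p0:(2,2)->(2,1) | p1:(2,4)->(2,3) | p2:(2,1)->(2,0)->EXIT | p3:escaped
Step 3: p0:(2,1)->(2,0)->EXIT | p1:(2,3)->(2,2) | p2:escaped | p3:escaped
Step 4: p0:escaped | p1:(2,2)->(2,1) | p2:escaped | p3:escaped

ESCAPED (2,1) ESCAPED ESCAPED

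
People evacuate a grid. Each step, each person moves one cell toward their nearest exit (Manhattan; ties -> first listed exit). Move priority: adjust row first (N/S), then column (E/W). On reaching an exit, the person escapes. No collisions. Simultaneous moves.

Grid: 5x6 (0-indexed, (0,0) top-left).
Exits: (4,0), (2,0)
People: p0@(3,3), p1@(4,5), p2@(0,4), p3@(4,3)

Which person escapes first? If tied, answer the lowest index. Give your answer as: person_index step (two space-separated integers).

Step 1: p0:(3,3)->(4,3) | p1:(4,5)->(4,4) | p2:(0,4)->(1,4) | p3:(4,3)->(4,2)
Step 2: p0:(4,3)->(4,2) | p1:(4,4)->(4,3) | p2:(1,4)->(2,4) | p3:(4,2)->(4,1)
Step 3: p0:(4,2)->(4,1) | p1:(4,3)->(4,2) | p2:(2,4)->(2,3) | p3:(4,1)->(4,0)->EXIT
Step 4: p0:(4,1)->(4,0)->EXIT | p1:(4,2)->(4,1) | p2:(2,3)->(2,2) | p3:escaped
Step 5: p0:escaped | p1:(4,1)->(4,0)->EXIT | p2:(2,2)->(2,1) | p3:escaped
Step 6: p0:escaped | p1:escaped | p2:(2,1)->(2,0)->EXIT | p3:escaped
Exit steps: [4, 5, 6, 3]
First to escape: p3 at step 3

Answer: 3 3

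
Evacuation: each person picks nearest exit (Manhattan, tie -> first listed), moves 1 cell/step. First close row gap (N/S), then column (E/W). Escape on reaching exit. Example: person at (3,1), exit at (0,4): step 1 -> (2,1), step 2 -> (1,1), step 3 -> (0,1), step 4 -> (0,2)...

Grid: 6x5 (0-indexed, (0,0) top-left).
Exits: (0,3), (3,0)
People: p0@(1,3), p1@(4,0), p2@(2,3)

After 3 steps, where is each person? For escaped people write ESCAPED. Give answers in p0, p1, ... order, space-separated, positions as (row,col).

Step 1: p0:(1,3)->(0,3)->EXIT | p1:(4,0)->(3,0)->EXIT | p2:(2,3)->(1,3)
Step 2: p0:escaped | p1:escaped | p2:(1,3)->(0,3)->EXIT

ESCAPED ESCAPED ESCAPED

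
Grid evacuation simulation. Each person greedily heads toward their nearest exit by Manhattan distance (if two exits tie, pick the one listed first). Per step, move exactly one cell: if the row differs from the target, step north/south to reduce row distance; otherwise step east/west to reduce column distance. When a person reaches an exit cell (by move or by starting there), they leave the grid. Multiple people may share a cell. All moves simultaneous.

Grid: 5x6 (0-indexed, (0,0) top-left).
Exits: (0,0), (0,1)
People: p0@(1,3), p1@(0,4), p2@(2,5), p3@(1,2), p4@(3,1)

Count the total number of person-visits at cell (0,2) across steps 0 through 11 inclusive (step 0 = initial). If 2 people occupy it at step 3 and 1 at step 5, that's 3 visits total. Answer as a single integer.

Step 0: p0@(1,3) p1@(0,4) p2@(2,5) p3@(1,2) p4@(3,1) -> at (0,2): 0 [-], cum=0
Step 1: p0@(0,3) p1@(0,3) p2@(1,5) p3@(0,2) p4@(2,1) -> at (0,2): 1 [p3], cum=1
Step 2: p0@(0,2) p1@(0,2) p2@(0,5) p3@ESC p4@(1,1) -> at (0,2): 2 [p0,p1], cum=3
Step 3: p0@ESC p1@ESC p2@(0,4) p3@ESC p4@ESC -> at (0,2): 0 [-], cum=3
Step 4: p0@ESC p1@ESC p2@(0,3) p3@ESC p4@ESC -> at (0,2): 0 [-], cum=3
Step 5: p0@ESC p1@ESC p2@(0,2) p3@ESC p4@ESC -> at (0,2): 1 [p2], cum=4
Step 6: p0@ESC p1@ESC p2@ESC p3@ESC p4@ESC -> at (0,2): 0 [-], cum=4
Total visits = 4

Answer: 4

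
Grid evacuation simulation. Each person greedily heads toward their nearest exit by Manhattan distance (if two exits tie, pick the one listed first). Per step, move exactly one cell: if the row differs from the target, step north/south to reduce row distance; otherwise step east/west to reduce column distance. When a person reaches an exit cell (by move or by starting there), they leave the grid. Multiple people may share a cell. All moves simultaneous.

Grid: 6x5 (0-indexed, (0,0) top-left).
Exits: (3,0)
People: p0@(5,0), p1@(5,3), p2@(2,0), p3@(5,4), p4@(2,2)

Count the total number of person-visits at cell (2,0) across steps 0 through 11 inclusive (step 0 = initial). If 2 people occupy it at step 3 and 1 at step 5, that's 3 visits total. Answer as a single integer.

Step 0: p0@(5,0) p1@(5,3) p2@(2,0) p3@(5,4) p4@(2,2) -> at (2,0): 1 [p2], cum=1
Step 1: p0@(4,0) p1@(4,3) p2@ESC p3@(4,4) p4@(3,2) -> at (2,0): 0 [-], cum=1
Step 2: p0@ESC p1@(3,3) p2@ESC p3@(3,4) p4@(3,1) -> at (2,0): 0 [-], cum=1
Step 3: p0@ESC p1@(3,2) p2@ESC p3@(3,3) p4@ESC -> at (2,0): 0 [-], cum=1
Step 4: p0@ESC p1@(3,1) p2@ESC p3@(3,2) p4@ESC -> at (2,0): 0 [-], cum=1
Step 5: p0@ESC p1@ESC p2@ESC p3@(3,1) p4@ESC -> at (2,0): 0 [-], cum=1
Step 6: p0@ESC p1@ESC p2@ESC p3@ESC p4@ESC -> at (2,0): 0 [-], cum=1
Total visits = 1

Answer: 1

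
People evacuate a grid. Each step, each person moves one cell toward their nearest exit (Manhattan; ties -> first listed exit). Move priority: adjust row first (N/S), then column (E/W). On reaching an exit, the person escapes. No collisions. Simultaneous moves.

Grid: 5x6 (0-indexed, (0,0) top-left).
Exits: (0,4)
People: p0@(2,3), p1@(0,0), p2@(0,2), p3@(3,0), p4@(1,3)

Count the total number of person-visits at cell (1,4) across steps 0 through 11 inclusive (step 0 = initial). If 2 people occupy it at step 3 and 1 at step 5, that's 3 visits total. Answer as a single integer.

Answer: 0

Derivation:
Step 0: p0@(2,3) p1@(0,0) p2@(0,2) p3@(3,0) p4@(1,3) -> at (1,4): 0 [-], cum=0
Step 1: p0@(1,3) p1@(0,1) p2@(0,3) p3@(2,0) p4@(0,3) -> at (1,4): 0 [-], cum=0
Step 2: p0@(0,3) p1@(0,2) p2@ESC p3@(1,0) p4@ESC -> at (1,4): 0 [-], cum=0
Step 3: p0@ESC p1@(0,3) p2@ESC p3@(0,0) p4@ESC -> at (1,4): 0 [-], cum=0
Step 4: p0@ESC p1@ESC p2@ESC p3@(0,1) p4@ESC -> at (1,4): 0 [-], cum=0
Step 5: p0@ESC p1@ESC p2@ESC p3@(0,2) p4@ESC -> at (1,4): 0 [-], cum=0
Step 6: p0@ESC p1@ESC p2@ESC p3@(0,3) p4@ESC -> at (1,4): 0 [-], cum=0
Step 7: p0@ESC p1@ESC p2@ESC p3@ESC p4@ESC -> at (1,4): 0 [-], cum=0
Total visits = 0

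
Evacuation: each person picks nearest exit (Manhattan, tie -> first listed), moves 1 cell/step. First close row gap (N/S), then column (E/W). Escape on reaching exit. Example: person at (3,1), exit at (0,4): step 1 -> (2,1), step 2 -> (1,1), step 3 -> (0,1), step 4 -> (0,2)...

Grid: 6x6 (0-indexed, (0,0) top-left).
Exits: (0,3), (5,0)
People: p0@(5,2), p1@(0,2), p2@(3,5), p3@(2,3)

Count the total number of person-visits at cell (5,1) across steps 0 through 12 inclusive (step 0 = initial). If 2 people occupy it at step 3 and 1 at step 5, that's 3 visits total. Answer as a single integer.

Step 0: p0@(5,2) p1@(0,2) p2@(3,5) p3@(2,3) -> at (5,1): 0 [-], cum=0
Step 1: p0@(5,1) p1@ESC p2@(2,5) p3@(1,3) -> at (5,1): 1 [p0], cum=1
Step 2: p0@ESC p1@ESC p2@(1,5) p3@ESC -> at (5,1): 0 [-], cum=1
Step 3: p0@ESC p1@ESC p2@(0,5) p3@ESC -> at (5,1): 0 [-], cum=1
Step 4: p0@ESC p1@ESC p2@(0,4) p3@ESC -> at (5,1): 0 [-], cum=1
Step 5: p0@ESC p1@ESC p2@ESC p3@ESC -> at (5,1): 0 [-], cum=1
Total visits = 1

Answer: 1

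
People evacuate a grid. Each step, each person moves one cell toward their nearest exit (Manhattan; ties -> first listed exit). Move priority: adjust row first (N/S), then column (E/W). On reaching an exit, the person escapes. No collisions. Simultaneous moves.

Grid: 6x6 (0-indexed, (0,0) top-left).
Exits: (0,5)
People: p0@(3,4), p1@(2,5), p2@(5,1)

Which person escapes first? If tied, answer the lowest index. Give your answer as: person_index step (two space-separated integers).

Answer: 1 2

Derivation:
Step 1: p0:(3,4)->(2,4) | p1:(2,5)->(1,5) | p2:(5,1)->(4,1)
Step 2: p0:(2,4)->(1,4) | p1:(1,5)->(0,5)->EXIT | p2:(4,1)->(3,1)
Step 3: p0:(1,4)->(0,4) | p1:escaped | p2:(3,1)->(2,1)
Step 4: p0:(0,4)->(0,5)->EXIT | p1:escaped | p2:(2,1)->(1,1)
Step 5: p0:escaped | p1:escaped | p2:(1,1)->(0,1)
Step 6: p0:escaped | p1:escaped | p2:(0,1)->(0,2)
Step 7: p0:escaped | p1:escaped | p2:(0,2)->(0,3)
Step 8: p0:escaped | p1:escaped | p2:(0,3)->(0,4)
Step 9: p0:escaped | p1:escaped | p2:(0,4)->(0,5)->EXIT
Exit steps: [4, 2, 9]
First to escape: p1 at step 2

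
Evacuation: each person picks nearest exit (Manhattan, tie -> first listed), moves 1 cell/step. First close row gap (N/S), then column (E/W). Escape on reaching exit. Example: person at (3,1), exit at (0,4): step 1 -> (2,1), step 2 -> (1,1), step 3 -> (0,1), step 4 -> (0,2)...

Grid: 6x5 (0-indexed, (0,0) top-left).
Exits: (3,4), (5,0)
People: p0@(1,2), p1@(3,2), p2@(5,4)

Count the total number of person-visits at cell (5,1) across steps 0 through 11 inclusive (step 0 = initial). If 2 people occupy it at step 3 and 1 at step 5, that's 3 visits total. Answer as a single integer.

Answer: 0

Derivation:
Step 0: p0@(1,2) p1@(3,2) p2@(5,4) -> at (5,1): 0 [-], cum=0
Step 1: p0@(2,2) p1@(3,3) p2@(4,4) -> at (5,1): 0 [-], cum=0
Step 2: p0@(3,2) p1@ESC p2@ESC -> at (5,1): 0 [-], cum=0
Step 3: p0@(3,3) p1@ESC p2@ESC -> at (5,1): 0 [-], cum=0
Step 4: p0@ESC p1@ESC p2@ESC -> at (5,1): 0 [-], cum=0
Total visits = 0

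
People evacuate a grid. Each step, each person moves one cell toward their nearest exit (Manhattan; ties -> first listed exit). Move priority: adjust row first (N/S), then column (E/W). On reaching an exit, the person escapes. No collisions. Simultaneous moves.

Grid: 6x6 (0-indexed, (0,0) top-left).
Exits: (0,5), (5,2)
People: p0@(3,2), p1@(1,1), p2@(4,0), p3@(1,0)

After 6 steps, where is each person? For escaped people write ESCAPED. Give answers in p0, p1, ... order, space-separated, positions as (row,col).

Step 1: p0:(3,2)->(4,2) | p1:(1,1)->(0,1) | p2:(4,0)->(5,0) | p3:(1,0)->(0,0)
Step 2: p0:(4,2)->(5,2)->EXIT | p1:(0,1)->(0,2) | p2:(5,0)->(5,1) | p3:(0,0)->(0,1)
Step 3: p0:escaped | p1:(0,2)->(0,3) | p2:(5,1)->(5,2)->EXIT | p3:(0,1)->(0,2)
Step 4: p0:escaped | p1:(0,3)->(0,4) | p2:escaped | p3:(0,2)->(0,3)
Step 5: p0:escaped | p1:(0,4)->(0,5)->EXIT | p2:escaped | p3:(0,3)->(0,4)
Step 6: p0:escaped | p1:escaped | p2:escaped | p3:(0,4)->(0,5)->EXIT

ESCAPED ESCAPED ESCAPED ESCAPED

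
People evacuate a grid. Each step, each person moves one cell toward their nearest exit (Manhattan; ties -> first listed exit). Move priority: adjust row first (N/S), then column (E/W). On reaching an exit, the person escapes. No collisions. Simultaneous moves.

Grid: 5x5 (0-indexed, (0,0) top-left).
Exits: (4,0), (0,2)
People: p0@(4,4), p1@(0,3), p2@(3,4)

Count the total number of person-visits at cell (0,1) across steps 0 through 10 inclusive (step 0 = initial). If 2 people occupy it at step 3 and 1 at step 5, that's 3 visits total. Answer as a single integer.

Step 0: p0@(4,4) p1@(0,3) p2@(3,4) -> at (0,1): 0 [-], cum=0
Step 1: p0@(4,3) p1@ESC p2@(4,4) -> at (0,1): 0 [-], cum=0
Step 2: p0@(4,2) p1@ESC p2@(4,3) -> at (0,1): 0 [-], cum=0
Step 3: p0@(4,1) p1@ESC p2@(4,2) -> at (0,1): 0 [-], cum=0
Step 4: p0@ESC p1@ESC p2@(4,1) -> at (0,1): 0 [-], cum=0
Step 5: p0@ESC p1@ESC p2@ESC -> at (0,1): 0 [-], cum=0
Total visits = 0

Answer: 0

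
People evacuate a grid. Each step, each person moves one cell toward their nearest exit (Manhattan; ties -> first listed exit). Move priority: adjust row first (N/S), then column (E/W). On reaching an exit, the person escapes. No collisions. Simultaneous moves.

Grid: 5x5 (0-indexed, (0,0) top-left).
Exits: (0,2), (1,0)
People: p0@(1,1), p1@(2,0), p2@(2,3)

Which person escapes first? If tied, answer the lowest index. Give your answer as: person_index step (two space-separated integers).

Answer: 0 1

Derivation:
Step 1: p0:(1,1)->(1,0)->EXIT | p1:(2,0)->(1,0)->EXIT | p2:(2,3)->(1,3)
Step 2: p0:escaped | p1:escaped | p2:(1,3)->(0,3)
Step 3: p0:escaped | p1:escaped | p2:(0,3)->(0,2)->EXIT
Exit steps: [1, 1, 3]
First to escape: p0 at step 1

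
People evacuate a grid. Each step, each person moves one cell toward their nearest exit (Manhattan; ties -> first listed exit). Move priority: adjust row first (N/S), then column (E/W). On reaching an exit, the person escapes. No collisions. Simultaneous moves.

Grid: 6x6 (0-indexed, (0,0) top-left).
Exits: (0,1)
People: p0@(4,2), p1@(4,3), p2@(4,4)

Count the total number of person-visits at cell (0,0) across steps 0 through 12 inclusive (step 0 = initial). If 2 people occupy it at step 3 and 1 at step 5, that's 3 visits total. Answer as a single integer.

Answer: 0

Derivation:
Step 0: p0@(4,2) p1@(4,3) p2@(4,4) -> at (0,0): 0 [-], cum=0
Step 1: p0@(3,2) p1@(3,3) p2@(3,4) -> at (0,0): 0 [-], cum=0
Step 2: p0@(2,2) p1@(2,3) p2@(2,4) -> at (0,0): 0 [-], cum=0
Step 3: p0@(1,2) p1@(1,3) p2@(1,4) -> at (0,0): 0 [-], cum=0
Step 4: p0@(0,2) p1@(0,3) p2@(0,4) -> at (0,0): 0 [-], cum=0
Step 5: p0@ESC p1@(0,2) p2@(0,3) -> at (0,0): 0 [-], cum=0
Step 6: p0@ESC p1@ESC p2@(0,2) -> at (0,0): 0 [-], cum=0
Step 7: p0@ESC p1@ESC p2@ESC -> at (0,0): 0 [-], cum=0
Total visits = 0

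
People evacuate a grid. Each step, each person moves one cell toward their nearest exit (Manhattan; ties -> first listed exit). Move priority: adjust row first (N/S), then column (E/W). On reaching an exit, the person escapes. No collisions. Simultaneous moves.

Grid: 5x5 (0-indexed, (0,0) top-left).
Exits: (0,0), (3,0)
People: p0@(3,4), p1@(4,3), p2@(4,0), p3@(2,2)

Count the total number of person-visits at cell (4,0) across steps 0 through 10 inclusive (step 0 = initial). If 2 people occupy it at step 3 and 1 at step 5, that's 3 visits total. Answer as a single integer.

Answer: 1

Derivation:
Step 0: p0@(3,4) p1@(4,3) p2@(4,0) p3@(2,2) -> at (4,0): 1 [p2], cum=1
Step 1: p0@(3,3) p1@(3,3) p2@ESC p3@(3,2) -> at (4,0): 0 [-], cum=1
Step 2: p0@(3,2) p1@(3,2) p2@ESC p3@(3,1) -> at (4,0): 0 [-], cum=1
Step 3: p0@(3,1) p1@(3,1) p2@ESC p3@ESC -> at (4,0): 0 [-], cum=1
Step 4: p0@ESC p1@ESC p2@ESC p3@ESC -> at (4,0): 0 [-], cum=1
Total visits = 1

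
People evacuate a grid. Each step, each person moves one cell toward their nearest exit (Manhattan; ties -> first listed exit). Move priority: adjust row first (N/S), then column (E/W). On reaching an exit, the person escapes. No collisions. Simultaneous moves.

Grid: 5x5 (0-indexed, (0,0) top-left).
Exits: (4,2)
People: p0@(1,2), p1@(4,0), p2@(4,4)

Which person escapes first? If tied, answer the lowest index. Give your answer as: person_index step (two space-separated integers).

Step 1: p0:(1,2)->(2,2) | p1:(4,0)->(4,1) | p2:(4,4)->(4,3)
Step 2: p0:(2,2)->(3,2) | p1:(4,1)->(4,2)->EXIT | p2:(4,3)->(4,2)->EXIT
Step 3: p0:(3,2)->(4,2)->EXIT | p1:escaped | p2:escaped
Exit steps: [3, 2, 2]
First to escape: p1 at step 2

Answer: 1 2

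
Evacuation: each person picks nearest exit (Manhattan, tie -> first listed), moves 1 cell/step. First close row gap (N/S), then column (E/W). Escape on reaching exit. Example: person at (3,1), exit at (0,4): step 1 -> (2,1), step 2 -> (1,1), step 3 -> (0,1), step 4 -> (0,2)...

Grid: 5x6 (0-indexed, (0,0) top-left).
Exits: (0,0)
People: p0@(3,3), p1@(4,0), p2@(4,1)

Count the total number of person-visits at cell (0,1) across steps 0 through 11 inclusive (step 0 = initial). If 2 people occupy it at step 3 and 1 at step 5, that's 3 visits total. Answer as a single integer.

Step 0: p0@(3,3) p1@(4,0) p2@(4,1) -> at (0,1): 0 [-], cum=0
Step 1: p0@(2,3) p1@(3,0) p2@(3,1) -> at (0,1): 0 [-], cum=0
Step 2: p0@(1,3) p1@(2,0) p2@(2,1) -> at (0,1): 0 [-], cum=0
Step 3: p0@(0,3) p1@(1,0) p2@(1,1) -> at (0,1): 0 [-], cum=0
Step 4: p0@(0,2) p1@ESC p2@(0,1) -> at (0,1): 1 [p2], cum=1
Step 5: p0@(0,1) p1@ESC p2@ESC -> at (0,1): 1 [p0], cum=2
Step 6: p0@ESC p1@ESC p2@ESC -> at (0,1): 0 [-], cum=2
Total visits = 2

Answer: 2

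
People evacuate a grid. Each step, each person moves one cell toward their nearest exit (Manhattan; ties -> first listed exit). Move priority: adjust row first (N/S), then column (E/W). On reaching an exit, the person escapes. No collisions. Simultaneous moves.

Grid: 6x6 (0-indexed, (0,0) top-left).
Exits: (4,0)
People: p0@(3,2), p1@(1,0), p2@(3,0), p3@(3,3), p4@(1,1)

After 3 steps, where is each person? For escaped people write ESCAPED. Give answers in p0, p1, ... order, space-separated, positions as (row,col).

Step 1: p0:(3,2)->(4,2) | p1:(1,0)->(2,0) | p2:(3,0)->(4,0)->EXIT | p3:(3,3)->(4,3) | p4:(1,1)->(2,1)
Step 2: p0:(4,2)->(4,1) | p1:(2,0)->(3,0) | p2:escaped | p3:(4,3)->(4,2) | p4:(2,1)->(3,1)
Step 3: p0:(4,1)->(4,0)->EXIT | p1:(3,0)->(4,0)->EXIT | p2:escaped | p3:(4,2)->(4,1) | p4:(3,1)->(4,1)

ESCAPED ESCAPED ESCAPED (4,1) (4,1)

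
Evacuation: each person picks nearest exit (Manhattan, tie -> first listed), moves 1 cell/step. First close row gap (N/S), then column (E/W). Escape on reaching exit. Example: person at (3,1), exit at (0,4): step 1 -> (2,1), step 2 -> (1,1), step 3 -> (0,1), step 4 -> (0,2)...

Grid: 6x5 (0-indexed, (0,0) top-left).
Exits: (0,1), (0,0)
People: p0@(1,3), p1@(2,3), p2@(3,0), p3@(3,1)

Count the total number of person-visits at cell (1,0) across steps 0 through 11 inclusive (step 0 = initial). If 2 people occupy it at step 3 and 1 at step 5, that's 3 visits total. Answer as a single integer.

Step 0: p0@(1,3) p1@(2,3) p2@(3,0) p3@(3,1) -> at (1,0): 0 [-], cum=0
Step 1: p0@(0,3) p1@(1,3) p2@(2,0) p3@(2,1) -> at (1,0): 0 [-], cum=0
Step 2: p0@(0,2) p1@(0,3) p2@(1,0) p3@(1,1) -> at (1,0): 1 [p2], cum=1
Step 3: p0@ESC p1@(0,2) p2@ESC p3@ESC -> at (1,0): 0 [-], cum=1
Step 4: p0@ESC p1@ESC p2@ESC p3@ESC -> at (1,0): 0 [-], cum=1
Total visits = 1

Answer: 1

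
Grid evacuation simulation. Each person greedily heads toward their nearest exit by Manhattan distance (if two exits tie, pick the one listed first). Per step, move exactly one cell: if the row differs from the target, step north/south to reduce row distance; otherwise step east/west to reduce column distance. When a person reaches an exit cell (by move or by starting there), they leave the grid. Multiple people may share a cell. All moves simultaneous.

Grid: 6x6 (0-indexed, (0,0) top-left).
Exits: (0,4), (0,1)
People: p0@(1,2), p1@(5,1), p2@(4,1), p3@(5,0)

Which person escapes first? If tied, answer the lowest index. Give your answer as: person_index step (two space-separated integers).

Step 1: p0:(1,2)->(0,2) | p1:(5,1)->(4,1) | p2:(4,1)->(3,1) | p3:(5,0)->(4,0)
Step 2: p0:(0,2)->(0,1)->EXIT | p1:(4,1)->(3,1) | p2:(3,1)->(2,1) | p3:(4,0)->(3,0)
Step 3: p0:escaped | p1:(3,1)->(2,1) | p2:(2,1)->(1,1) | p3:(3,0)->(2,0)
Step 4: p0:escaped | p1:(2,1)->(1,1) | p2:(1,1)->(0,1)->EXIT | p3:(2,0)->(1,0)
Step 5: p0:escaped | p1:(1,1)->(0,1)->EXIT | p2:escaped | p3:(1,0)->(0,0)
Step 6: p0:escaped | p1:escaped | p2:escaped | p3:(0,0)->(0,1)->EXIT
Exit steps: [2, 5, 4, 6]
First to escape: p0 at step 2

Answer: 0 2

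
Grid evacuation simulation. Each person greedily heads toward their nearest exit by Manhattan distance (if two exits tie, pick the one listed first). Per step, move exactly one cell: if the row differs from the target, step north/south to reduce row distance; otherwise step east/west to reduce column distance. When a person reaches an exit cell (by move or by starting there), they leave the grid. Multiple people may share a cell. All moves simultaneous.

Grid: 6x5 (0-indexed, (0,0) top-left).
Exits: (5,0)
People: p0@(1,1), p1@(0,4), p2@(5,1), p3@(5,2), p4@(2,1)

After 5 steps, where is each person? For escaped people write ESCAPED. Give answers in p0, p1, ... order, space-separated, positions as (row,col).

Step 1: p0:(1,1)->(2,1) | p1:(0,4)->(1,4) | p2:(5,1)->(5,0)->EXIT | p3:(5,2)->(5,1) | p4:(2,1)->(3,1)
Step 2: p0:(2,1)->(3,1) | p1:(1,4)->(2,4) | p2:escaped | p3:(5,1)->(5,0)->EXIT | p4:(3,1)->(4,1)
Step 3: p0:(3,1)->(4,1) | p1:(2,4)->(3,4) | p2:escaped | p3:escaped | p4:(4,1)->(5,1)
Step 4: p0:(4,1)->(5,1) | p1:(3,4)->(4,4) | p2:escaped | p3:escaped | p4:(5,1)->(5,0)->EXIT
Step 5: p0:(5,1)->(5,0)->EXIT | p1:(4,4)->(5,4) | p2:escaped | p3:escaped | p4:escaped

ESCAPED (5,4) ESCAPED ESCAPED ESCAPED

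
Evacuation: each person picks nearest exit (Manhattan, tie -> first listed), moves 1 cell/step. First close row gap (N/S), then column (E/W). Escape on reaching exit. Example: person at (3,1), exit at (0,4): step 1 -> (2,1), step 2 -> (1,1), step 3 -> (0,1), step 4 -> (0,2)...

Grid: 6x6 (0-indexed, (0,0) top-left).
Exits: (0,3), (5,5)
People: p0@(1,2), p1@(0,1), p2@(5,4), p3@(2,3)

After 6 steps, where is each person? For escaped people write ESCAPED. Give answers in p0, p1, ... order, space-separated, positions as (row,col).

Step 1: p0:(1,2)->(0,2) | p1:(0,1)->(0,2) | p2:(5,4)->(5,5)->EXIT | p3:(2,3)->(1,3)
Step 2: p0:(0,2)->(0,3)->EXIT | p1:(0,2)->(0,3)->EXIT | p2:escaped | p3:(1,3)->(0,3)->EXIT

ESCAPED ESCAPED ESCAPED ESCAPED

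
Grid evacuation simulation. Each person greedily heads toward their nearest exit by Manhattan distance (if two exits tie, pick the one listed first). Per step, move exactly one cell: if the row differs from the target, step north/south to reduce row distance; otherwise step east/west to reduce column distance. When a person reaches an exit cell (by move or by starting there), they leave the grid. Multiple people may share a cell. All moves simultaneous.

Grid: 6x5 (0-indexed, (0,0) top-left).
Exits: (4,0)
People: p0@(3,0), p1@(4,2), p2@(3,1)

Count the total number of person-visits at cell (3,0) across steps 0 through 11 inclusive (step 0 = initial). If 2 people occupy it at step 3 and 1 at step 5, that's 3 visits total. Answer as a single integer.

Step 0: p0@(3,0) p1@(4,2) p2@(3,1) -> at (3,0): 1 [p0], cum=1
Step 1: p0@ESC p1@(4,1) p2@(4,1) -> at (3,0): 0 [-], cum=1
Step 2: p0@ESC p1@ESC p2@ESC -> at (3,0): 0 [-], cum=1
Total visits = 1

Answer: 1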